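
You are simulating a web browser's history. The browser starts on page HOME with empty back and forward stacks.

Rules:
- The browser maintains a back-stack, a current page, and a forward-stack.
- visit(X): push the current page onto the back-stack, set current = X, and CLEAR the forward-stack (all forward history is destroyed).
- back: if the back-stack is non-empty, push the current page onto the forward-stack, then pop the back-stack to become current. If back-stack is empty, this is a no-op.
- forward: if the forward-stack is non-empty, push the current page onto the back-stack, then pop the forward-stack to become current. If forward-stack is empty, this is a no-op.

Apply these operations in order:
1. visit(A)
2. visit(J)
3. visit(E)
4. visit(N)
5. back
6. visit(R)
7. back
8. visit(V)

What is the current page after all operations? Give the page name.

Answer: V

Derivation:
After 1 (visit(A)): cur=A back=1 fwd=0
After 2 (visit(J)): cur=J back=2 fwd=0
After 3 (visit(E)): cur=E back=3 fwd=0
After 4 (visit(N)): cur=N back=4 fwd=0
After 5 (back): cur=E back=3 fwd=1
After 6 (visit(R)): cur=R back=4 fwd=0
After 7 (back): cur=E back=3 fwd=1
After 8 (visit(V)): cur=V back=4 fwd=0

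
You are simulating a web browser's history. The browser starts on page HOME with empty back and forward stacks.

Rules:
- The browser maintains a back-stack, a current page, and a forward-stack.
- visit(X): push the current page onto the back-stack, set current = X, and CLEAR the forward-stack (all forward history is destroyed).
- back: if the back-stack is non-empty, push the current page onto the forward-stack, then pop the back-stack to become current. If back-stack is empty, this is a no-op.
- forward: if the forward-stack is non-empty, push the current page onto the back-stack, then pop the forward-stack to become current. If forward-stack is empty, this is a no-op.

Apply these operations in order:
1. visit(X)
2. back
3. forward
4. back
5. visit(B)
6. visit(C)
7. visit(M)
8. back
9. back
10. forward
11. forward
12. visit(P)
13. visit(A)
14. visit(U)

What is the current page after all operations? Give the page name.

Answer: U

Derivation:
After 1 (visit(X)): cur=X back=1 fwd=0
After 2 (back): cur=HOME back=0 fwd=1
After 3 (forward): cur=X back=1 fwd=0
After 4 (back): cur=HOME back=0 fwd=1
After 5 (visit(B)): cur=B back=1 fwd=0
After 6 (visit(C)): cur=C back=2 fwd=0
After 7 (visit(M)): cur=M back=3 fwd=0
After 8 (back): cur=C back=2 fwd=1
After 9 (back): cur=B back=1 fwd=2
After 10 (forward): cur=C back=2 fwd=1
After 11 (forward): cur=M back=3 fwd=0
After 12 (visit(P)): cur=P back=4 fwd=0
After 13 (visit(A)): cur=A back=5 fwd=0
After 14 (visit(U)): cur=U back=6 fwd=0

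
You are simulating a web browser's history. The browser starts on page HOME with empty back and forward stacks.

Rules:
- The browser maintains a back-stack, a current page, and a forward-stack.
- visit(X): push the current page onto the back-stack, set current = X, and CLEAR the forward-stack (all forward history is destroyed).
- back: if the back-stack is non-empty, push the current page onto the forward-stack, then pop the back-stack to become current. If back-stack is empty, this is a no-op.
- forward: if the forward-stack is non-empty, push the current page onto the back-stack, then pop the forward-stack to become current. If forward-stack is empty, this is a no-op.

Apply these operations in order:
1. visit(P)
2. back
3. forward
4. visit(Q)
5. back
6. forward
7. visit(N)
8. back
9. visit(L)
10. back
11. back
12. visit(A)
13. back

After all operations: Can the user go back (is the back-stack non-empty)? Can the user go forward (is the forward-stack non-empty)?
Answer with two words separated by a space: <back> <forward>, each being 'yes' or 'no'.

Answer: yes yes

Derivation:
After 1 (visit(P)): cur=P back=1 fwd=0
After 2 (back): cur=HOME back=0 fwd=1
After 3 (forward): cur=P back=1 fwd=0
After 4 (visit(Q)): cur=Q back=2 fwd=0
After 5 (back): cur=P back=1 fwd=1
After 6 (forward): cur=Q back=2 fwd=0
After 7 (visit(N)): cur=N back=3 fwd=0
After 8 (back): cur=Q back=2 fwd=1
After 9 (visit(L)): cur=L back=3 fwd=0
After 10 (back): cur=Q back=2 fwd=1
After 11 (back): cur=P back=1 fwd=2
After 12 (visit(A)): cur=A back=2 fwd=0
After 13 (back): cur=P back=1 fwd=1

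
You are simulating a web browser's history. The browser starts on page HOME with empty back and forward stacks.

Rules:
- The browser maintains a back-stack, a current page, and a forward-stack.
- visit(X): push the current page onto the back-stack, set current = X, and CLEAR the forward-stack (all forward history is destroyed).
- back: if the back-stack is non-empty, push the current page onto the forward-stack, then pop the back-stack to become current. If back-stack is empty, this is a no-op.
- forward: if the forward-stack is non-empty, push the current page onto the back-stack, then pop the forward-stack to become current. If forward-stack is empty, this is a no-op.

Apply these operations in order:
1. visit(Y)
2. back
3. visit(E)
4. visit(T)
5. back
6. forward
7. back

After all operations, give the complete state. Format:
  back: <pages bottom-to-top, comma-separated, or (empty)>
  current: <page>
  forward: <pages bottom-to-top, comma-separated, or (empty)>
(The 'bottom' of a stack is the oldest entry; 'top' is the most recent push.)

After 1 (visit(Y)): cur=Y back=1 fwd=0
After 2 (back): cur=HOME back=0 fwd=1
After 3 (visit(E)): cur=E back=1 fwd=0
After 4 (visit(T)): cur=T back=2 fwd=0
After 5 (back): cur=E back=1 fwd=1
After 6 (forward): cur=T back=2 fwd=0
After 7 (back): cur=E back=1 fwd=1

Answer: back: HOME
current: E
forward: T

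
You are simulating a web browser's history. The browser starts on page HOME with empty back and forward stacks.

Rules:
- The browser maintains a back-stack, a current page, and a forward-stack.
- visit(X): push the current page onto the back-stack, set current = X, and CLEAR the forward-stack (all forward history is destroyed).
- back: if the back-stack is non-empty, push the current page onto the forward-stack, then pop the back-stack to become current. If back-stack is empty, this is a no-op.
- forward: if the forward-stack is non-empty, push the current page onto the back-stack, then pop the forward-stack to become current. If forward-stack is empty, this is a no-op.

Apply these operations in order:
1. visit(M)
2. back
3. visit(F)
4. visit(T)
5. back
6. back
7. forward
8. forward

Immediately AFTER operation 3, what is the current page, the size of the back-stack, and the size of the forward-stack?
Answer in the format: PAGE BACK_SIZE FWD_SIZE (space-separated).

After 1 (visit(M)): cur=M back=1 fwd=0
After 2 (back): cur=HOME back=0 fwd=1
After 3 (visit(F)): cur=F back=1 fwd=0

F 1 0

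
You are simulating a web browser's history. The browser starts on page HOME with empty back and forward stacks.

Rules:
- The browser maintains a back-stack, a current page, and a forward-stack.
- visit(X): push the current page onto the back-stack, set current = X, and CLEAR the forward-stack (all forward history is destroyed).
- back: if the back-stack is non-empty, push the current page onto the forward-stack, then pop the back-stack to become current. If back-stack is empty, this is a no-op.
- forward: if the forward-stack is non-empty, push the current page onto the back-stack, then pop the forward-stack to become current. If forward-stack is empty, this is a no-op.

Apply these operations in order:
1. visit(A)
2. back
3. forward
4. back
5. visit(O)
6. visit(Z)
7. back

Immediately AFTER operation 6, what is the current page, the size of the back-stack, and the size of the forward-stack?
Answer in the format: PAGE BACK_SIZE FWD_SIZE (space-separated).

After 1 (visit(A)): cur=A back=1 fwd=0
After 2 (back): cur=HOME back=0 fwd=1
After 3 (forward): cur=A back=1 fwd=0
After 4 (back): cur=HOME back=0 fwd=1
After 5 (visit(O)): cur=O back=1 fwd=0
After 6 (visit(Z)): cur=Z back=2 fwd=0

Z 2 0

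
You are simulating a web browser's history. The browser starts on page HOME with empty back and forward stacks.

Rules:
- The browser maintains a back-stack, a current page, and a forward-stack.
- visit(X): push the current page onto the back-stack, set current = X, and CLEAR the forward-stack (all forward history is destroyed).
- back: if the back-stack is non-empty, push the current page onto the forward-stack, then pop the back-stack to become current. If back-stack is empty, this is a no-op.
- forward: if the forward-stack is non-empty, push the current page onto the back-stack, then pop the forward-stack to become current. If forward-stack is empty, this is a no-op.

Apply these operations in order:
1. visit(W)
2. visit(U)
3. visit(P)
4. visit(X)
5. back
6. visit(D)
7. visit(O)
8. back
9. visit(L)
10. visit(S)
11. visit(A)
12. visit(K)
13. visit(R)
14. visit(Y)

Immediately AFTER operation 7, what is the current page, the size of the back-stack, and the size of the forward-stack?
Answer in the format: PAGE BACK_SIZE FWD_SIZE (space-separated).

After 1 (visit(W)): cur=W back=1 fwd=0
After 2 (visit(U)): cur=U back=2 fwd=0
After 3 (visit(P)): cur=P back=3 fwd=0
After 4 (visit(X)): cur=X back=4 fwd=0
After 5 (back): cur=P back=3 fwd=1
After 6 (visit(D)): cur=D back=4 fwd=0
After 7 (visit(O)): cur=O back=5 fwd=0

O 5 0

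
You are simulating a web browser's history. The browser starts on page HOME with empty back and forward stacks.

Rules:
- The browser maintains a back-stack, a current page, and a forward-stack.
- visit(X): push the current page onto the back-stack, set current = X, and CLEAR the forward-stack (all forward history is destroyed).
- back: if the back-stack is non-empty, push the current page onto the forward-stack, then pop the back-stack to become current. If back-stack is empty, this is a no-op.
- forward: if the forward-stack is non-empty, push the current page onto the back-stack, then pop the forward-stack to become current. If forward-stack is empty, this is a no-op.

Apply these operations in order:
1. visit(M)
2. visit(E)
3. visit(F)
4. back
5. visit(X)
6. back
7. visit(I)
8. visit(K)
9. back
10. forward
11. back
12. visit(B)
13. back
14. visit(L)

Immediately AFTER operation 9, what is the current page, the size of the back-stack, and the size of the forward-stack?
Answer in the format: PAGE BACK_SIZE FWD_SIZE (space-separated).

After 1 (visit(M)): cur=M back=1 fwd=0
After 2 (visit(E)): cur=E back=2 fwd=0
After 3 (visit(F)): cur=F back=3 fwd=0
After 4 (back): cur=E back=2 fwd=1
After 5 (visit(X)): cur=X back=3 fwd=0
After 6 (back): cur=E back=2 fwd=1
After 7 (visit(I)): cur=I back=3 fwd=0
After 8 (visit(K)): cur=K back=4 fwd=0
After 9 (back): cur=I back=3 fwd=1

I 3 1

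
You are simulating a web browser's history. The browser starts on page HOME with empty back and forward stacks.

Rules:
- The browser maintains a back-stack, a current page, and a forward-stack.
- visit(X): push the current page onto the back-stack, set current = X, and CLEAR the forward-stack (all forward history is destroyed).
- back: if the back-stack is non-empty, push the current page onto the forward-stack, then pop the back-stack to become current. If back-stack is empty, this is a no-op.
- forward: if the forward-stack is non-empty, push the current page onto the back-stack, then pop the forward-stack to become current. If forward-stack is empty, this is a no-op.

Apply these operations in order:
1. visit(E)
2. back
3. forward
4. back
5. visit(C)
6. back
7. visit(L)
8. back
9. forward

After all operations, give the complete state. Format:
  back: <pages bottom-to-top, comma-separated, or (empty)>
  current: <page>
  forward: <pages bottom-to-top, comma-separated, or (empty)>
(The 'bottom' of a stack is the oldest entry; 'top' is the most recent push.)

Answer: back: HOME
current: L
forward: (empty)

Derivation:
After 1 (visit(E)): cur=E back=1 fwd=0
After 2 (back): cur=HOME back=0 fwd=1
After 3 (forward): cur=E back=1 fwd=0
After 4 (back): cur=HOME back=0 fwd=1
After 5 (visit(C)): cur=C back=1 fwd=0
After 6 (back): cur=HOME back=0 fwd=1
After 7 (visit(L)): cur=L back=1 fwd=0
After 8 (back): cur=HOME back=0 fwd=1
After 9 (forward): cur=L back=1 fwd=0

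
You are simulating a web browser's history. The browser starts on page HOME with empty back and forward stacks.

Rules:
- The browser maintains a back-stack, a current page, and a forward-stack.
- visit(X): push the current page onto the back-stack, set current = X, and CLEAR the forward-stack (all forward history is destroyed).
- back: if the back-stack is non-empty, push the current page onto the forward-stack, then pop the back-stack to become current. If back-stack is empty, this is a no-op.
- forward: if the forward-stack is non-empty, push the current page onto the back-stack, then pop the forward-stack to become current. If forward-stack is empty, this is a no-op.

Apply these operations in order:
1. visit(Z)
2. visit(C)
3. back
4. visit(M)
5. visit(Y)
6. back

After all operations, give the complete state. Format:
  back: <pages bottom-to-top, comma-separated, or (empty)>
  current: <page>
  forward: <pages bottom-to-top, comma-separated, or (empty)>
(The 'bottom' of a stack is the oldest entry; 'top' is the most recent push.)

After 1 (visit(Z)): cur=Z back=1 fwd=0
After 2 (visit(C)): cur=C back=2 fwd=0
After 3 (back): cur=Z back=1 fwd=1
After 4 (visit(M)): cur=M back=2 fwd=0
After 5 (visit(Y)): cur=Y back=3 fwd=0
After 6 (back): cur=M back=2 fwd=1

Answer: back: HOME,Z
current: M
forward: Y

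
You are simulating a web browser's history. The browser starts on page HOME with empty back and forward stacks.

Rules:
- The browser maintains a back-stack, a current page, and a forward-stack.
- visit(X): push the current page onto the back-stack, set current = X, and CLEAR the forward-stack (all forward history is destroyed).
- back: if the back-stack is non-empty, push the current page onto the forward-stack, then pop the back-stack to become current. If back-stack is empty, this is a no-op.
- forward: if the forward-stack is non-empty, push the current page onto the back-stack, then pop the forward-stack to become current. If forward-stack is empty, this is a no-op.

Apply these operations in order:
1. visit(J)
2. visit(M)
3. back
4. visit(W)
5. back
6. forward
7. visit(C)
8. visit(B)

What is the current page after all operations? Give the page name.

Answer: B

Derivation:
After 1 (visit(J)): cur=J back=1 fwd=0
After 2 (visit(M)): cur=M back=2 fwd=0
After 3 (back): cur=J back=1 fwd=1
After 4 (visit(W)): cur=W back=2 fwd=0
After 5 (back): cur=J back=1 fwd=1
After 6 (forward): cur=W back=2 fwd=0
After 7 (visit(C)): cur=C back=3 fwd=0
After 8 (visit(B)): cur=B back=4 fwd=0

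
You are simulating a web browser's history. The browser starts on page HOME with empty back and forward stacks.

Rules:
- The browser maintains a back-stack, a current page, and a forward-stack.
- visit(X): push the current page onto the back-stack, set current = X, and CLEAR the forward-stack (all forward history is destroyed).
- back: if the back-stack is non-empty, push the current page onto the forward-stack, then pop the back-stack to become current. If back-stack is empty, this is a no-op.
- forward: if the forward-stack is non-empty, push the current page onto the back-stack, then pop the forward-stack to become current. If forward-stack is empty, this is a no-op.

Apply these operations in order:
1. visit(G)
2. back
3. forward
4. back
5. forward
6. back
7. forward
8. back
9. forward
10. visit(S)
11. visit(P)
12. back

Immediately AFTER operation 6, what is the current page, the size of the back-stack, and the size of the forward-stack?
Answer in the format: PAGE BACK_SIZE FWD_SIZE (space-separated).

After 1 (visit(G)): cur=G back=1 fwd=0
After 2 (back): cur=HOME back=0 fwd=1
After 3 (forward): cur=G back=1 fwd=0
After 4 (back): cur=HOME back=0 fwd=1
After 5 (forward): cur=G back=1 fwd=0
After 6 (back): cur=HOME back=0 fwd=1

HOME 0 1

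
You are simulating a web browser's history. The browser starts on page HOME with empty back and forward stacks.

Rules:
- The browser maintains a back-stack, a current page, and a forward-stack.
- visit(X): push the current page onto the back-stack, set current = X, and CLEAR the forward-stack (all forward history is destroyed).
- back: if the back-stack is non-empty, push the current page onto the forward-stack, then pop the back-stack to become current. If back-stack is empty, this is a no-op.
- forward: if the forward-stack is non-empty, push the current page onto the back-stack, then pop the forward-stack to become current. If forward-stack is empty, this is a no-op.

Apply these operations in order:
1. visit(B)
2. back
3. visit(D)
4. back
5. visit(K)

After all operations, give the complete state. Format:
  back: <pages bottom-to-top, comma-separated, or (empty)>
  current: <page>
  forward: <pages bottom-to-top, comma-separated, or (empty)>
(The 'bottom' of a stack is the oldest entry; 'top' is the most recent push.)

Answer: back: HOME
current: K
forward: (empty)

Derivation:
After 1 (visit(B)): cur=B back=1 fwd=0
After 2 (back): cur=HOME back=0 fwd=1
After 3 (visit(D)): cur=D back=1 fwd=0
After 4 (back): cur=HOME back=0 fwd=1
After 5 (visit(K)): cur=K back=1 fwd=0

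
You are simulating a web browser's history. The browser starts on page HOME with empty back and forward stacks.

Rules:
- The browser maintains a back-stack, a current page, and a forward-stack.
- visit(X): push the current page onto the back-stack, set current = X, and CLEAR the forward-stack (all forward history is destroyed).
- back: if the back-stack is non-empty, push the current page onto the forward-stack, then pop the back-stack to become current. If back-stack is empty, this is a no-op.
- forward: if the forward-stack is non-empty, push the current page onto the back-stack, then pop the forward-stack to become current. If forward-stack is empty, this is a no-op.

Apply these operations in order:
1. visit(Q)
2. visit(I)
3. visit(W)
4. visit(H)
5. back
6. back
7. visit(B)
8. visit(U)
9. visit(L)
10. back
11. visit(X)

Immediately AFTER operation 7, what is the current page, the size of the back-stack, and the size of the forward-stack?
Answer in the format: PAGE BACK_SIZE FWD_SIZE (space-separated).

After 1 (visit(Q)): cur=Q back=1 fwd=0
After 2 (visit(I)): cur=I back=2 fwd=0
After 3 (visit(W)): cur=W back=3 fwd=0
After 4 (visit(H)): cur=H back=4 fwd=0
After 5 (back): cur=W back=3 fwd=1
After 6 (back): cur=I back=2 fwd=2
After 7 (visit(B)): cur=B back=3 fwd=0

B 3 0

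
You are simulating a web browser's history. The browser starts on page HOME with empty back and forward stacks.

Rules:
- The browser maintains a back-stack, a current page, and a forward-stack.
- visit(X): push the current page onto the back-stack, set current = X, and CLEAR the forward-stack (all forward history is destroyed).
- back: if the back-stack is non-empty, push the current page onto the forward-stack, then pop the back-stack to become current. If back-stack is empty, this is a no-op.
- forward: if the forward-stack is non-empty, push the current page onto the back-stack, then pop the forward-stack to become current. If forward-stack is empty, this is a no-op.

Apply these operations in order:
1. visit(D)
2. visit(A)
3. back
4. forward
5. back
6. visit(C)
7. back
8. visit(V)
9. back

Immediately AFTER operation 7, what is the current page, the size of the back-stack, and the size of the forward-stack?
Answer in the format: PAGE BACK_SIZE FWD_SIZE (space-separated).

After 1 (visit(D)): cur=D back=1 fwd=0
After 2 (visit(A)): cur=A back=2 fwd=0
After 3 (back): cur=D back=1 fwd=1
After 4 (forward): cur=A back=2 fwd=0
After 5 (back): cur=D back=1 fwd=1
After 6 (visit(C)): cur=C back=2 fwd=0
After 7 (back): cur=D back=1 fwd=1

D 1 1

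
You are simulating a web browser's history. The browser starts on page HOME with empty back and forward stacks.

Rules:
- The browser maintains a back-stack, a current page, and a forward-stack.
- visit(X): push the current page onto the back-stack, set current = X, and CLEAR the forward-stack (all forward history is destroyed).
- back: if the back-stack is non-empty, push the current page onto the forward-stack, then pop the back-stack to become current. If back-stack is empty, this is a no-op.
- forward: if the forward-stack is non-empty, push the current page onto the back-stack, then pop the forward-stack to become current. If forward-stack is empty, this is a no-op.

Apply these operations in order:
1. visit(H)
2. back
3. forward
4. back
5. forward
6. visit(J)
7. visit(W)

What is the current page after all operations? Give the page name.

After 1 (visit(H)): cur=H back=1 fwd=0
After 2 (back): cur=HOME back=0 fwd=1
After 3 (forward): cur=H back=1 fwd=0
After 4 (back): cur=HOME back=0 fwd=1
After 5 (forward): cur=H back=1 fwd=0
After 6 (visit(J)): cur=J back=2 fwd=0
After 7 (visit(W)): cur=W back=3 fwd=0

Answer: W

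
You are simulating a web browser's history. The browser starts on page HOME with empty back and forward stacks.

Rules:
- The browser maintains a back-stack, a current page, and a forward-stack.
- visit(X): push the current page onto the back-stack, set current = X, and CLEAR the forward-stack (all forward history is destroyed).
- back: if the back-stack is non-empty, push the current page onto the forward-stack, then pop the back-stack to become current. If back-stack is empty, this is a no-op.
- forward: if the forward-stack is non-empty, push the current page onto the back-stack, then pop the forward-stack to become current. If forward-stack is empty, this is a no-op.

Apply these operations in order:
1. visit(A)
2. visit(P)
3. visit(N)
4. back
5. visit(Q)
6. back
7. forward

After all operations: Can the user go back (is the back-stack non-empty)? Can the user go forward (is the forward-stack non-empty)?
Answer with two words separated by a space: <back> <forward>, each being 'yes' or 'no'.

After 1 (visit(A)): cur=A back=1 fwd=0
After 2 (visit(P)): cur=P back=2 fwd=0
After 3 (visit(N)): cur=N back=3 fwd=0
After 4 (back): cur=P back=2 fwd=1
After 5 (visit(Q)): cur=Q back=3 fwd=0
After 6 (back): cur=P back=2 fwd=1
After 7 (forward): cur=Q back=3 fwd=0

Answer: yes no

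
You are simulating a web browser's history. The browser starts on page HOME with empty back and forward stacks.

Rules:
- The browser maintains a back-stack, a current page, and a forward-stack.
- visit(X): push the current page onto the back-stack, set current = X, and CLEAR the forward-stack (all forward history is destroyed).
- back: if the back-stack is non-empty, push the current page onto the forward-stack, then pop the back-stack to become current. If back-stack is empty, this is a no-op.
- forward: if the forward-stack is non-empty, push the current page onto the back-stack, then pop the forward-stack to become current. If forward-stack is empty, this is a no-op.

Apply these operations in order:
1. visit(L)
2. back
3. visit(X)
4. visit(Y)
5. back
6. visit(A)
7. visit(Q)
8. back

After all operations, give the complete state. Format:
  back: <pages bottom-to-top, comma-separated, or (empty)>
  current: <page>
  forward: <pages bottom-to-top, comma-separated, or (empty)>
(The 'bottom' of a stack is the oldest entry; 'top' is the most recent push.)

After 1 (visit(L)): cur=L back=1 fwd=0
After 2 (back): cur=HOME back=0 fwd=1
After 3 (visit(X)): cur=X back=1 fwd=0
After 4 (visit(Y)): cur=Y back=2 fwd=0
After 5 (back): cur=X back=1 fwd=1
After 6 (visit(A)): cur=A back=2 fwd=0
After 7 (visit(Q)): cur=Q back=3 fwd=0
After 8 (back): cur=A back=2 fwd=1

Answer: back: HOME,X
current: A
forward: Q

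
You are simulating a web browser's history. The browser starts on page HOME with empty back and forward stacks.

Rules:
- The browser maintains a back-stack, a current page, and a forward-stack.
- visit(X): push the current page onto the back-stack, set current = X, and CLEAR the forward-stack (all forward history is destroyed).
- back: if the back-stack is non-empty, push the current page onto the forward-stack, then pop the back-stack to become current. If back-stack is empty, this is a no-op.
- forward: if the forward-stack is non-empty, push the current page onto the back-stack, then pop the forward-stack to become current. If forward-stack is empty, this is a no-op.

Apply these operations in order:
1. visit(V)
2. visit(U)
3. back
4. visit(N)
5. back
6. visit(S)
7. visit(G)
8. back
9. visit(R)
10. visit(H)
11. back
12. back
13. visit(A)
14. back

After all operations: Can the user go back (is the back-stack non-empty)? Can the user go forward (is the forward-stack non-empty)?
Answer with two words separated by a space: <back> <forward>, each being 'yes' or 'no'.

After 1 (visit(V)): cur=V back=1 fwd=0
After 2 (visit(U)): cur=U back=2 fwd=0
After 3 (back): cur=V back=1 fwd=1
After 4 (visit(N)): cur=N back=2 fwd=0
After 5 (back): cur=V back=1 fwd=1
After 6 (visit(S)): cur=S back=2 fwd=0
After 7 (visit(G)): cur=G back=3 fwd=0
After 8 (back): cur=S back=2 fwd=1
After 9 (visit(R)): cur=R back=3 fwd=0
After 10 (visit(H)): cur=H back=4 fwd=0
After 11 (back): cur=R back=3 fwd=1
After 12 (back): cur=S back=2 fwd=2
After 13 (visit(A)): cur=A back=3 fwd=0
After 14 (back): cur=S back=2 fwd=1

Answer: yes yes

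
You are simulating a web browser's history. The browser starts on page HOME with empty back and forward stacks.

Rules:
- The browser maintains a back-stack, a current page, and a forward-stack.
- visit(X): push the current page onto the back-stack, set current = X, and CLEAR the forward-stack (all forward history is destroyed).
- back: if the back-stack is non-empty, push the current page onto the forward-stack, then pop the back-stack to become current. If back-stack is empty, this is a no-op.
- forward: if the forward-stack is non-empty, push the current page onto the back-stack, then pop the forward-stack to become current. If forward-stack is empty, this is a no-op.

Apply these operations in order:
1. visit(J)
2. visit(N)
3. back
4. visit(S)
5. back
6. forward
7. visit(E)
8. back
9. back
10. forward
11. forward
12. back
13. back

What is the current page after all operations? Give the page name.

Answer: J

Derivation:
After 1 (visit(J)): cur=J back=1 fwd=0
After 2 (visit(N)): cur=N back=2 fwd=0
After 3 (back): cur=J back=1 fwd=1
After 4 (visit(S)): cur=S back=2 fwd=0
After 5 (back): cur=J back=1 fwd=1
After 6 (forward): cur=S back=2 fwd=0
After 7 (visit(E)): cur=E back=3 fwd=0
After 8 (back): cur=S back=2 fwd=1
After 9 (back): cur=J back=1 fwd=2
After 10 (forward): cur=S back=2 fwd=1
After 11 (forward): cur=E back=3 fwd=0
After 12 (back): cur=S back=2 fwd=1
After 13 (back): cur=J back=1 fwd=2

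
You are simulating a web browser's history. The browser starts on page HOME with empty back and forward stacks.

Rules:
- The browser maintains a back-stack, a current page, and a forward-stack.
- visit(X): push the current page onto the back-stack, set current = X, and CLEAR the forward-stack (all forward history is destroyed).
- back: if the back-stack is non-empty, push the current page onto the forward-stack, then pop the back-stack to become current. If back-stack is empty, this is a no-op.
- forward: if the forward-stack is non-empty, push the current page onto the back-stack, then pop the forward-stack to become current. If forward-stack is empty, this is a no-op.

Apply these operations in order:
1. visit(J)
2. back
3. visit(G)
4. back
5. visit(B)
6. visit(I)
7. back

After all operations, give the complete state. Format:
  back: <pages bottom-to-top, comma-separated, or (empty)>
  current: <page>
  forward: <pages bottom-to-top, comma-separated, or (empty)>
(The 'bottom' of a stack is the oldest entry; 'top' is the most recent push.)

Answer: back: HOME
current: B
forward: I

Derivation:
After 1 (visit(J)): cur=J back=1 fwd=0
After 2 (back): cur=HOME back=0 fwd=1
After 3 (visit(G)): cur=G back=1 fwd=0
After 4 (back): cur=HOME back=0 fwd=1
After 5 (visit(B)): cur=B back=1 fwd=0
After 6 (visit(I)): cur=I back=2 fwd=0
After 7 (back): cur=B back=1 fwd=1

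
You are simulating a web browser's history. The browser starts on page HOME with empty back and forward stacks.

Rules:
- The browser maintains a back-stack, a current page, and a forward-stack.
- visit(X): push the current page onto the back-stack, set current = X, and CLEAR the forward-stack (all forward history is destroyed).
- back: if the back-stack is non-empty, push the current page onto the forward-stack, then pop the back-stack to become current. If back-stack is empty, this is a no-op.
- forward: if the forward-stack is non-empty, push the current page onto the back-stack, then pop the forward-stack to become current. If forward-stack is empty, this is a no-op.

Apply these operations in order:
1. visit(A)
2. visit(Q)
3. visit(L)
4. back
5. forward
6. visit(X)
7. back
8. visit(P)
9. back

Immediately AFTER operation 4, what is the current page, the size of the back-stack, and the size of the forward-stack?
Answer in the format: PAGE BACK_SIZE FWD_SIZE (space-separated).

After 1 (visit(A)): cur=A back=1 fwd=0
After 2 (visit(Q)): cur=Q back=2 fwd=0
After 3 (visit(L)): cur=L back=3 fwd=0
After 4 (back): cur=Q back=2 fwd=1

Q 2 1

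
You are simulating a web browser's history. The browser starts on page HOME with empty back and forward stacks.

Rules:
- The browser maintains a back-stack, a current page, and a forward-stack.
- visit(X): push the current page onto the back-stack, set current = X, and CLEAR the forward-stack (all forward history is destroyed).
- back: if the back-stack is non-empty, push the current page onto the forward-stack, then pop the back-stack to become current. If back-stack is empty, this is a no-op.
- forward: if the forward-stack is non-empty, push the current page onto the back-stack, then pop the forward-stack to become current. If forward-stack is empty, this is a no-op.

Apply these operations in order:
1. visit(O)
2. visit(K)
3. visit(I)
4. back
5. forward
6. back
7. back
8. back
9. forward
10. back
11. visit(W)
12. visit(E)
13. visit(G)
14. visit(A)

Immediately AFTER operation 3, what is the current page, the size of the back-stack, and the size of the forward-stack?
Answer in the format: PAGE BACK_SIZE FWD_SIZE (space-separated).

After 1 (visit(O)): cur=O back=1 fwd=0
After 2 (visit(K)): cur=K back=2 fwd=0
After 3 (visit(I)): cur=I back=3 fwd=0

I 3 0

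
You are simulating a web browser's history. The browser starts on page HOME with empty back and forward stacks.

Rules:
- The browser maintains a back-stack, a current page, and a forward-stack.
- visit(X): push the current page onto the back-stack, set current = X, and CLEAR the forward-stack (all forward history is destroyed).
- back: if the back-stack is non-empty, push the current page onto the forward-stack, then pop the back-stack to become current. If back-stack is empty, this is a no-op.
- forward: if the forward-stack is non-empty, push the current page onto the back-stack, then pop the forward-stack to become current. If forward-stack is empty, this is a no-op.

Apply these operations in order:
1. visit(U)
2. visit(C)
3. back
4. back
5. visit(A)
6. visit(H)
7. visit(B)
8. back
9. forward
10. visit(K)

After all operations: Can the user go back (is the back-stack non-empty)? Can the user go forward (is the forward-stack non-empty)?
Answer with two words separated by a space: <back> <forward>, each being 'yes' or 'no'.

After 1 (visit(U)): cur=U back=1 fwd=0
After 2 (visit(C)): cur=C back=2 fwd=0
After 3 (back): cur=U back=1 fwd=1
After 4 (back): cur=HOME back=0 fwd=2
After 5 (visit(A)): cur=A back=1 fwd=0
After 6 (visit(H)): cur=H back=2 fwd=0
After 7 (visit(B)): cur=B back=3 fwd=0
After 8 (back): cur=H back=2 fwd=1
After 9 (forward): cur=B back=3 fwd=0
After 10 (visit(K)): cur=K back=4 fwd=0

Answer: yes no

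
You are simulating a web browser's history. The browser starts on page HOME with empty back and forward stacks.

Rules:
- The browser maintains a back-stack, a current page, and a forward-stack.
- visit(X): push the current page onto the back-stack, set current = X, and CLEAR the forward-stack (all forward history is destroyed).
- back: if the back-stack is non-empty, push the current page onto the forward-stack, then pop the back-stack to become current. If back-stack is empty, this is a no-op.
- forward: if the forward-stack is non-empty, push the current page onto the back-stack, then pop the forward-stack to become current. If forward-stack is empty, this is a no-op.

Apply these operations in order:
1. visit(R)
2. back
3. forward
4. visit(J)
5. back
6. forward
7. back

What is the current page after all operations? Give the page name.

Answer: R

Derivation:
After 1 (visit(R)): cur=R back=1 fwd=0
After 2 (back): cur=HOME back=0 fwd=1
After 3 (forward): cur=R back=1 fwd=0
After 4 (visit(J)): cur=J back=2 fwd=0
After 5 (back): cur=R back=1 fwd=1
After 6 (forward): cur=J back=2 fwd=0
After 7 (back): cur=R back=1 fwd=1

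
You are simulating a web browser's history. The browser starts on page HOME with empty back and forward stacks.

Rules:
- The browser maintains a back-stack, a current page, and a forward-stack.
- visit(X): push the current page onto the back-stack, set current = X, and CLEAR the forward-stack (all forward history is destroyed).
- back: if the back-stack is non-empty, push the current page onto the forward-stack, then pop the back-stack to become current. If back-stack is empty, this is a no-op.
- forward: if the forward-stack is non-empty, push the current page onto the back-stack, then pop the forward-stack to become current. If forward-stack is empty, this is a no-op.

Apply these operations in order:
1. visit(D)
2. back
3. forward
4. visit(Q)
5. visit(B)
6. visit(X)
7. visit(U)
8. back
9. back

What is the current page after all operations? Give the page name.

Answer: B

Derivation:
After 1 (visit(D)): cur=D back=1 fwd=0
After 2 (back): cur=HOME back=0 fwd=1
After 3 (forward): cur=D back=1 fwd=0
After 4 (visit(Q)): cur=Q back=2 fwd=0
After 5 (visit(B)): cur=B back=3 fwd=0
After 6 (visit(X)): cur=X back=4 fwd=0
After 7 (visit(U)): cur=U back=5 fwd=0
After 8 (back): cur=X back=4 fwd=1
After 9 (back): cur=B back=3 fwd=2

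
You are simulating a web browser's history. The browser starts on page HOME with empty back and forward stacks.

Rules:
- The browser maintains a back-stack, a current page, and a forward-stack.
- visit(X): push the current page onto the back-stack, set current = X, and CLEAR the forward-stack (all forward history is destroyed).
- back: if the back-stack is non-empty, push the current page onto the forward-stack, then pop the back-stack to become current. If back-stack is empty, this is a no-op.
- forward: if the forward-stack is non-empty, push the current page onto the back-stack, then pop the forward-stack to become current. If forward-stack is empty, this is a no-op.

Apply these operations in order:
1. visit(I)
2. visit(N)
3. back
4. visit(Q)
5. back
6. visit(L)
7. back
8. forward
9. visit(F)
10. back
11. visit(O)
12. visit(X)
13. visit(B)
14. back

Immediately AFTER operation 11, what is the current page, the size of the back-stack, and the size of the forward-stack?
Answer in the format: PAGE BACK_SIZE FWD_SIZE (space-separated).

After 1 (visit(I)): cur=I back=1 fwd=0
After 2 (visit(N)): cur=N back=2 fwd=0
After 3 (back): cur=I back=1 fwd=1
After 4 (visit(Q)): cur=Q back=2 fwd=0
After 5 (back): cur=I back=1 fwd=1
After 6 (visit(L)): cur=L back=2 fwd=0
After 7 (back): cur=I back=1 fwd=1
After 8 (forward): cur=L back=2 fwd=0
After 9 (visit(F)): cur=F back=3 fwd=0
After 10 (back): cur=L back=2 fwd=1
After 11 (visit(O)): cur=O back=3 fwd=0

O 3 0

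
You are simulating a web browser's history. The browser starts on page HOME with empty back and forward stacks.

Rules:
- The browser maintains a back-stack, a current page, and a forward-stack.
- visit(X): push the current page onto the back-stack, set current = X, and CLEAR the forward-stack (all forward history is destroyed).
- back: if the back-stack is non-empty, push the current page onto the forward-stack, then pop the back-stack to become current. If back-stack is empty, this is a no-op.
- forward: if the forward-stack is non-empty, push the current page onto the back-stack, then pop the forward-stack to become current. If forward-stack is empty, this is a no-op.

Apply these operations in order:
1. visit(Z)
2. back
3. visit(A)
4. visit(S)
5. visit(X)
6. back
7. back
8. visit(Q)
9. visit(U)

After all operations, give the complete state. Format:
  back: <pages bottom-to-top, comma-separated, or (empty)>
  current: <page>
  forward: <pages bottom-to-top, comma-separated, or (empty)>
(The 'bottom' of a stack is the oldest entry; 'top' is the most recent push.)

Answer: back: HOME,A,Q
current: U
forward: (empty)

Derivation:
After 1 (visit(Z)): cur=Z back=1 fwd=0
After 2 (back): cur=HOME back=0 fwd=1
After 3 (visit(A)): cur=A back=1 fwd=0
After 4 (visit(S)): cur=S back=2 fwd=0
After 5 (visit(X)): cur=X back=3 fwd=0
After 6 (back): cur=S back=2 fwd=1
After 7 (back): cur=A back=1 fwd=2
After 8 (visit(Q)): cur=Q back=2 fwd=0
After 9 (visit(U)): cur=U back=3 fwd=0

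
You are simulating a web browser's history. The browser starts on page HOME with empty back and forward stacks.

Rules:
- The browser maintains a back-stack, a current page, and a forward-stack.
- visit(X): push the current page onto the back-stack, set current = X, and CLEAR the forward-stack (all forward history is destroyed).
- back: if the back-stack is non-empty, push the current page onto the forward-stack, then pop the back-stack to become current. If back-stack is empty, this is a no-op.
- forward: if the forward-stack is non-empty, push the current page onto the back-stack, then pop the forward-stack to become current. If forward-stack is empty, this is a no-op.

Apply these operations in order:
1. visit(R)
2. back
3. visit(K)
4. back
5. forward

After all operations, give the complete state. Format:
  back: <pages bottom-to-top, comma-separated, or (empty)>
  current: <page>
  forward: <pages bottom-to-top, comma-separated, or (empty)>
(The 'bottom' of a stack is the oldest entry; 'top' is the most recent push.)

Answer: back: HOME
current: K
forward: (empty)

Derivation:
After 1 (visit(R)): cur=R back=1 fwd=0
After 2 (back): cur=HOME back=0 fwd=1
After 3 (visit(K)): cur=K back=1 fwd=0
After 4 (back): cur=HOME back=0 fwd=1
After 5 (forward): cur=K back=1 fwd=0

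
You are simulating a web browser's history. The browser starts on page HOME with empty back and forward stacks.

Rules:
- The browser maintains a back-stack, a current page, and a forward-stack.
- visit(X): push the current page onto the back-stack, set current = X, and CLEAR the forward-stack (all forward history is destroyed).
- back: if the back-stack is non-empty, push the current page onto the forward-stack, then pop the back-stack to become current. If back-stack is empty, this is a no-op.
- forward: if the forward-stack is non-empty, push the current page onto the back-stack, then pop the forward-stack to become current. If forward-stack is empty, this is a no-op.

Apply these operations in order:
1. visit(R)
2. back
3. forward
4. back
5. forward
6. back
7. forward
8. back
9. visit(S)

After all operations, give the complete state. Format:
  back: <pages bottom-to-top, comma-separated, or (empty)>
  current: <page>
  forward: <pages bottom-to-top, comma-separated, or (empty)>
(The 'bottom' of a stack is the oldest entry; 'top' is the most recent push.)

Answer: back: HOME
current: S
forward: (empty)

Derivation:
After 1 (visit(R)): cur=R back=1 fwd=0
After 2 (back): cur=HOME back=0 fwd=1
After 3 (forward): cur=R back=1 fwd=0
After 4 (back): cur=HOME back=0 fwd=1
After 5 (forward): cur=R back=1 fwd=0
After 6 (back): cur=HOME back=0 fwd=1
After 7 (forward): cur=R back=1 fwd=0
After 8 (back): cur=HOME back=0 fwd=1
After 9 (visit(S)): cur=S back=1 fwd=0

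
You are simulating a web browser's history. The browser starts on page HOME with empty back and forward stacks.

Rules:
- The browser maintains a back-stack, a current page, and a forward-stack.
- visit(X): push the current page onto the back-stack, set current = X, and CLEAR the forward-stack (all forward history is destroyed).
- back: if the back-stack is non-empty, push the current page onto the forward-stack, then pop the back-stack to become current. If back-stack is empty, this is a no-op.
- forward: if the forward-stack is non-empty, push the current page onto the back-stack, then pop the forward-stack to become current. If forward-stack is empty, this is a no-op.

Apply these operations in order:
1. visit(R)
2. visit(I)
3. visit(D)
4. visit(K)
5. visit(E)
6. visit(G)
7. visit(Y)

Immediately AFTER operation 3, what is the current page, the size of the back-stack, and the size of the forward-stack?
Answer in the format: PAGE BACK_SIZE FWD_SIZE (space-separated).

After 1 (visit(R)): cur=R back=1 fwd=0
After 2 (visit(I)): cur=I back=2 fwd=0
After 3 (visit(D)): cur=D back=3 fwd=0

D 3 0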